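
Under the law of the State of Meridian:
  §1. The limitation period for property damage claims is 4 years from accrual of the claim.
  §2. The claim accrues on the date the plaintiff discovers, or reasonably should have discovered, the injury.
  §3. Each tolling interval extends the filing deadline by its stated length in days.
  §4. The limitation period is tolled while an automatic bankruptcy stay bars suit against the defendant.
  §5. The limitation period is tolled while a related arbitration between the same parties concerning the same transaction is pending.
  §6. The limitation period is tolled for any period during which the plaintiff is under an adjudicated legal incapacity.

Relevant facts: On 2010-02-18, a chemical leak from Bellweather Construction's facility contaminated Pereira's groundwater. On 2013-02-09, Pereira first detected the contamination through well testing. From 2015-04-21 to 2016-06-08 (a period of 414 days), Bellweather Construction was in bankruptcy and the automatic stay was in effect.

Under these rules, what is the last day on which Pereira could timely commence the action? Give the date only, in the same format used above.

2018-03-30

Under the discovery rule, the claim accrued on 2013-02-09, when Pereira discovered the injury — not on the 2010-02-18 date of the underlying act.
Adding the 4 years base period to 2013-02-09 gives a deadline of 2017-02-09, before any tolling.
The period was tolled for 414 days by the automatic bankruptcy stay (2015-04-21 to 2016-06-08), pushing the deadline to 2018-03-30.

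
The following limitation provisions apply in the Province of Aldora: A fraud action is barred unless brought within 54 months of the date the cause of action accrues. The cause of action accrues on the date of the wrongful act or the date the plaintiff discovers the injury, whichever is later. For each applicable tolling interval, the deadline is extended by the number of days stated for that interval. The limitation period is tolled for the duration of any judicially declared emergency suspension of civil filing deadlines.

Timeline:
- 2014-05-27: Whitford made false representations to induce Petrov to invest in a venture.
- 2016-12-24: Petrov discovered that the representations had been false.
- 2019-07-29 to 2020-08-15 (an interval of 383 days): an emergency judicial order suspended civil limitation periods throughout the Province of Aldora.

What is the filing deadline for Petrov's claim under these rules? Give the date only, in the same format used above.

2022-07-12

Taking the later of the act (2014-05-27) and discovery (2016-12-24), the claim accrued on 2016-12-24.
Adding the 54 months base period to 2016-12-24 gives a deadline of 2021-06-24, before any tolling.
The emergency suspension of filing deadlines from 2019-07-29 to 2020-08-15 tolled the period for 383 days, extending the deadline to 2022-07-12.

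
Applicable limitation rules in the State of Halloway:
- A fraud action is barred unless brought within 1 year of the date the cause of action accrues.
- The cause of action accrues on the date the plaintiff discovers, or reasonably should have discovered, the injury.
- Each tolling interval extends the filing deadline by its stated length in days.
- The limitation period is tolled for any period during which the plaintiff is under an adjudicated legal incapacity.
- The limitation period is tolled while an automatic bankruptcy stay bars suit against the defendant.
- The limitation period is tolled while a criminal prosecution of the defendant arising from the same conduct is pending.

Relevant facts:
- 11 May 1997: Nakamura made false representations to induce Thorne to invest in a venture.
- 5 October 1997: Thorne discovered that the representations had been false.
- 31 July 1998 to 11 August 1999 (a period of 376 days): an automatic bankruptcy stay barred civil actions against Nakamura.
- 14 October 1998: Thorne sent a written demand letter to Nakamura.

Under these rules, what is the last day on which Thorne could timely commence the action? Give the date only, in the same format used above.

16 October 1999

Accrual is tied to discovery, so the period began on 5 October 1997 rather than on 11 May 1997 when the act occurred.
1 year from 5 October 1997 is 5 October 1998.
The automatic bankruptcy stay from 31 July 1998 to 11 August 1999 tolled the period for 376 days, extending the deadline to 16 October 1999.
None of the other events listed affects the running of the period under the stated rules.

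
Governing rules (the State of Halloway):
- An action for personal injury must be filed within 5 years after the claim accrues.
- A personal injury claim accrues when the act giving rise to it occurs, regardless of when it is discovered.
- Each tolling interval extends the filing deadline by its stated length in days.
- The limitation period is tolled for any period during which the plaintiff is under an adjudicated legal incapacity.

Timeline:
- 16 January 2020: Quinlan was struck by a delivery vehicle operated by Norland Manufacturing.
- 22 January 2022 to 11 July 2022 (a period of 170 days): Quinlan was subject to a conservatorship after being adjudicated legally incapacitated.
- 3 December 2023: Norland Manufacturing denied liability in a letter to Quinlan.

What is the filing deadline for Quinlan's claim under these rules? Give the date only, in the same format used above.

The claim accrued on 16 January 2020, when the wrongful act occurred.
5 years from 16 January 2020 is 16 January 2025.
The period was tolled for 170 days by the plaintiff's legal incapacity (22 January 2022 to 11 July 2022), pushing the deadline to 5 July 2025.
The other events in the timeline have no effect on the limitation period under the stated rules.

5 July 2025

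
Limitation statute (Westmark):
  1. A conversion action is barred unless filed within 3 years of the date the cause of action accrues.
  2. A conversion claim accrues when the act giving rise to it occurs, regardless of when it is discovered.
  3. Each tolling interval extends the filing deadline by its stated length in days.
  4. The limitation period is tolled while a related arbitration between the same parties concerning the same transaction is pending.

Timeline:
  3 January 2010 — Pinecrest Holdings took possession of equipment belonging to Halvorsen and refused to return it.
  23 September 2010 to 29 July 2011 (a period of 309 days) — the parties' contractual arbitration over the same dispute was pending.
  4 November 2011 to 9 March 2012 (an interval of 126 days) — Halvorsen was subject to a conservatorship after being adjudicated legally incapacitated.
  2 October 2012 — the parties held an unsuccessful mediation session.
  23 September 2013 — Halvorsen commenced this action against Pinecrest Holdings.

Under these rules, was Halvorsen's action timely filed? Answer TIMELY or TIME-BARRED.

TIMELY

The cause of action accrued on 3 January 2010, the date of the act.
3 years from 3 January 2010 is 3 January 2013.
Because the pending related arbitration ran from 23 September 2010 to 29 July 2011, the deadline is extended by 309 days to 8 November 2013.
No stated provision tolls the period for the plaintiff's incapacity, so the interval from 4 November 2011 to 9 March 2012 has no effect on the deadline.
The other events in the timeline have no effect on the limitation period under the stated rules.
The 23 September 2013 filing precedes the 8 November 2013 deadline; the claim is timely.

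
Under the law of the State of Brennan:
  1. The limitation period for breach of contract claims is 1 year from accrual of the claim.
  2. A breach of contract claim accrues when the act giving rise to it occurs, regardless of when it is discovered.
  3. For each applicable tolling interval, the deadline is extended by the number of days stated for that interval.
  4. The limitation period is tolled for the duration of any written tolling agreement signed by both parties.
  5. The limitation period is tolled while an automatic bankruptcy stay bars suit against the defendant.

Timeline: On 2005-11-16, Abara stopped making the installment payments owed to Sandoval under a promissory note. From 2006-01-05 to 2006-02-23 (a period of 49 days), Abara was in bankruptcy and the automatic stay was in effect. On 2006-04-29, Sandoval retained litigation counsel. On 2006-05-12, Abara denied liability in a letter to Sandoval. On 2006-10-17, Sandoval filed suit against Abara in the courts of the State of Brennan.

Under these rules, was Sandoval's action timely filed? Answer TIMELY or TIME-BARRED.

TIMELY

The limitation period began to run on 2005-11-16.
Adding the 1 year base period to 2005-11-16 gives a deadline of 2006-11-16, before any tolling.
The automatic bankruptcy stay from 2006-01-05 to 2006-02-23 tolled the period for 49 days, extending the deadline to 2007-01-04.
None of the other events listed affects the running of the period under the stated rules.
The 2006-10-17 filing precedes the 2007-01-04 deadline; the claim is timely.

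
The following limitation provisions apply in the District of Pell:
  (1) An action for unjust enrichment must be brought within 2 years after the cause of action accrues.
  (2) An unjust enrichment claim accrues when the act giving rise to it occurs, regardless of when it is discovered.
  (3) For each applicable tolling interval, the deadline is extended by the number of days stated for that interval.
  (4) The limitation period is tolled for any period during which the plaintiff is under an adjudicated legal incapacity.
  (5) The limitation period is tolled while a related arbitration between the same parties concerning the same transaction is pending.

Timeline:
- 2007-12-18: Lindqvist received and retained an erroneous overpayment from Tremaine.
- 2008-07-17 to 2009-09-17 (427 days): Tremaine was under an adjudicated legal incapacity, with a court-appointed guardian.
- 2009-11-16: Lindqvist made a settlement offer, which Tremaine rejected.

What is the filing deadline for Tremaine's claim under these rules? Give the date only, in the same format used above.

The cause of action accrued on 2007-12-18, the date of the act.
2 years from 2007-12-18 is 2009-12-18.
The plaintiff's legal incapacity from 2008-07-17 to 2009-09-17 tolled the period for 427 days, extending the deadline to 2011-02-18.
Nothing else in the chronology tolls or restarts the period.

2011-02-18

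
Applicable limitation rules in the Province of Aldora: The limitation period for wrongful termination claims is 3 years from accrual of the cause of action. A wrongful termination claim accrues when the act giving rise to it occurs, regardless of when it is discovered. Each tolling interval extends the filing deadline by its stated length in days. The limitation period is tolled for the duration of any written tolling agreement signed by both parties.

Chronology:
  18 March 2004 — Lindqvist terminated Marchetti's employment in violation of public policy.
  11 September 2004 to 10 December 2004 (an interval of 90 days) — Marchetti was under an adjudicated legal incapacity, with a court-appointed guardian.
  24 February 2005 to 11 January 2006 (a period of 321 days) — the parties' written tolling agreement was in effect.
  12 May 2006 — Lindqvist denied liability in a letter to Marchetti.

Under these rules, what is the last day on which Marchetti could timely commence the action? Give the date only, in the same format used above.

2 February 2008

The limitation period began to run on 18 March 2004.
3 years from 18 March 2004 is 18 March 2007.
The period was tolled for 321 days by the written tolling agreement (24 February 2005 to 11 January 2006), pushing the deadline to 2 February 2008.
No stated provision tolls the period for the plaintiff's incapacity, so the interval from 11 September 2004 to 10 December 2004 has no effect on the deadline.
The other events in the timeline have no effect on the limitation period under the stated rules.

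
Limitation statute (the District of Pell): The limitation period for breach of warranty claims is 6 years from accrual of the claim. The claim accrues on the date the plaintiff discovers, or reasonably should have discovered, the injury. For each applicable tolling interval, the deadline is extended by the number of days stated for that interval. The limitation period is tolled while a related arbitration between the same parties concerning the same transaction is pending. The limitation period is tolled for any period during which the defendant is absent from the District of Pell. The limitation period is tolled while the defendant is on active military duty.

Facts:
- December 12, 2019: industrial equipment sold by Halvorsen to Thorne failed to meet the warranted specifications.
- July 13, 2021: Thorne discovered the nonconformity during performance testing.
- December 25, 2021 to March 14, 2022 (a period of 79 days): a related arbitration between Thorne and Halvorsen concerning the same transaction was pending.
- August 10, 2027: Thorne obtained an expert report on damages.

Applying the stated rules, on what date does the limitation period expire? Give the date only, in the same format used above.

September 30, 2027

Accrual is tied to discovery, so the period began on July 13, 2021 rather than on December 12, 2019 when the act occurred.
Adding the 6 years base period to July 13, 2021 gives a deadline of July 13, 2027, before any tolling.
The period was tolled for 79 days by the pending related arbitration (December 25, 2021 to March 14, 2022), pushing the deadline to September 30, 2027.
Nothing else in the chronology tolls or restarts the period.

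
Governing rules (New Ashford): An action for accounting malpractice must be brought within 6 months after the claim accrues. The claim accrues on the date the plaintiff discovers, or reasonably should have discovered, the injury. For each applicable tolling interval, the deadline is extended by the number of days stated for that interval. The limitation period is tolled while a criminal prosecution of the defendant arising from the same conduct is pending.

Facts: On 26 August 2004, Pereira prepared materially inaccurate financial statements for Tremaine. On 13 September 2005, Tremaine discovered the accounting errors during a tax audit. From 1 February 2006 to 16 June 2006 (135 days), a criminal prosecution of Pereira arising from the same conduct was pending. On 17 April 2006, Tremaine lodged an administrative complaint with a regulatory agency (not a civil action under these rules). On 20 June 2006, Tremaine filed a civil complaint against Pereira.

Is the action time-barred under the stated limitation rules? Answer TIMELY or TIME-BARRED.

Under the discovery rule, the claim accrued on 13 September 2005, when Tremaine discovered the injury — not on the 26 August 2004 date of the underlying act.
6 months from 13 September 2005 is 13 March 2006.
The pending criminal prosecution from 1 February 2006 to 16 June 2006 tolled the period for 135 days, extending the deadline to 26 July 2006.
Nothing else in the chronology tolls or restarts the period.
Filing on 20 June 2006 beat the 26 July 2006 deadline — the action is timely.

TIMELY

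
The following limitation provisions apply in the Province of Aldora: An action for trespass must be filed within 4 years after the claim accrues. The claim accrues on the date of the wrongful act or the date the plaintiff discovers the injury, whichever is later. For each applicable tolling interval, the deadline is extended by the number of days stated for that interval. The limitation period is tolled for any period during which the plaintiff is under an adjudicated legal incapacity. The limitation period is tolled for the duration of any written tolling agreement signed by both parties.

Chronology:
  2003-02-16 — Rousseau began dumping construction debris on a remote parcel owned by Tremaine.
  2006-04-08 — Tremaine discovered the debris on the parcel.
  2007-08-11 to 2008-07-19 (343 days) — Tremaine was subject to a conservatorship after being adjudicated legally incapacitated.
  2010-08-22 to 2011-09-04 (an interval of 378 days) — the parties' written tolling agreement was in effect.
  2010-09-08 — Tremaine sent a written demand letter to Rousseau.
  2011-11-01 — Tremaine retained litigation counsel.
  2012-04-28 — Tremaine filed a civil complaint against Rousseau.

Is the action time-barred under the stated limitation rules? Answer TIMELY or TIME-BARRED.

The claim accrued on 2006-04-08 — the later of the 2003-02-16 act and the 2006-04-08 discovery.
Adding the 4 years base period to 2006-04-08 gives a deadline of 2010-04-08, before any tolling.
Because the plaintiff's legal incapacity ran from 2007-08-11 to 2008-07-19, the deadline is extended by 343 days to 2011-03-17.
Because the written tolling agreement ran from 2010-08-22 to 2011-09-04, the deadline is extended by 378 days to 2012-03-29.
The other events in the timeline have no effect on the limitation period under the stated rules.
The 2012-04-28 filing falls after the 2012-03-29 deadline; the claim is time-barred.

TIME-BARRED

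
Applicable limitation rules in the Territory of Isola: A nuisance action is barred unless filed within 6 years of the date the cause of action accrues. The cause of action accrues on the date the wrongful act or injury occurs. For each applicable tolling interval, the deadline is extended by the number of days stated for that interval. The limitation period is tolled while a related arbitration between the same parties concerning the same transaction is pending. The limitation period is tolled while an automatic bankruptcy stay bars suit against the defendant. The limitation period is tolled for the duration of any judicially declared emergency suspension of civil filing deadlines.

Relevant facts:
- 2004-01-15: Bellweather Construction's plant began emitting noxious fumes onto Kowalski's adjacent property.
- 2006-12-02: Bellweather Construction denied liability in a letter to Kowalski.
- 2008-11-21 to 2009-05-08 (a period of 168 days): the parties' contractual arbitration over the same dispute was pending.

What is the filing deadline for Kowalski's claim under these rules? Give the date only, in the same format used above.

The claim accrued on 2004-01-15, when the wrongful act occurred.
The untolled deadline — 6 years after 2004-01-15 — is 2010-01-15.
Because the pending related arbitration ran from 2008-11-21 to 2009-05-08, the deadline is extended by 168 days to 2010-07-02.
The other events in the timeline have no effect on the limitation period under the stated rules.

2010-07-02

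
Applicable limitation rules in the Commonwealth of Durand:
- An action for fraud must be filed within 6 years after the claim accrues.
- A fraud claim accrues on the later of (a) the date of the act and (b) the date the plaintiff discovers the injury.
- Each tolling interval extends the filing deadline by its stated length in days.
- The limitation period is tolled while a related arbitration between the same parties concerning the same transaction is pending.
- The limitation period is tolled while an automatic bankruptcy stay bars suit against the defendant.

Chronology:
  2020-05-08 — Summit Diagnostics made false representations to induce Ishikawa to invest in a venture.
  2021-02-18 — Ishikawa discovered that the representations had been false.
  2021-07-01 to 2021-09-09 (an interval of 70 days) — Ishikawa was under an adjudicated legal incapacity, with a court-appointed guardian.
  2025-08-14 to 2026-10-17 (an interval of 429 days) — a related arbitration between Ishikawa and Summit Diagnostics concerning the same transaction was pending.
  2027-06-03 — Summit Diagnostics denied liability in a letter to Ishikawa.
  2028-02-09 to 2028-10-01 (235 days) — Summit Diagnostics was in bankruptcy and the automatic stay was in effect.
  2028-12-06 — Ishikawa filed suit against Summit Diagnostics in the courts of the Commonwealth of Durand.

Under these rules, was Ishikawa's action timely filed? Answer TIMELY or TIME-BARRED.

TIMELY

Taking the later of the act (2020-05-08) and discovery (2021-02-18), the claim accrued on 2021-02-18.
6 years from 2021-02-18 is 2027-02-18.
The pending related arbitration from 2025-08-14 to 2026-10-17 tolled the period for 429 days, extending the deadline to 2028-04-22.
Because the automatic bankruptcy stay ran from 2028-02-09 to 2028-10-01, the deadline is extended by 235 days to 2028-12-13.
Although the plaintiff's incapacity ran from 2021-07-01 to 2021-09-09, the stated rules do not make that a tolling event, so it is disregarded.
None of the other events listed affects the running of the period under the stated rules.
The 2028-12-06 filing precedes the 2028-12-13 deadline; the claim is timely.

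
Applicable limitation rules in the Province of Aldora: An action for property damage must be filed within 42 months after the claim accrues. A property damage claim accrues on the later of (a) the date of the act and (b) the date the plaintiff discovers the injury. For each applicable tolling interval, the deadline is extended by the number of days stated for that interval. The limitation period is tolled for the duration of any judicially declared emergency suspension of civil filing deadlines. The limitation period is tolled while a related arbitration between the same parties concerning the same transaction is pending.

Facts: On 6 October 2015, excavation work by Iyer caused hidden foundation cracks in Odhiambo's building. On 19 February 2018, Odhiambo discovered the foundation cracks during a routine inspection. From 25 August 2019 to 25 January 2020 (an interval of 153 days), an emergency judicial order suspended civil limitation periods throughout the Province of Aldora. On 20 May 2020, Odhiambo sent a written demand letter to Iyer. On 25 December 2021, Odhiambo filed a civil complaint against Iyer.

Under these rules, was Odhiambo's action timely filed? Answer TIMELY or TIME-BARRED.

TIMELY

Because discovery on 19 February 2018 post-dates the 6 October 2015 act, accrual under the later-of rule falls on 19 February 2018.
The untolled deadline — 42 months after 19 February 2018 — is 19 August 2021.
The period was tolled for 153 days by the emergency suspension of filing deadlines (25 August 2019 to 25 January 2020), pushing the deadline to 19 January 2022.
The other events in the timeline have no effect on the limitation period under the stated rules.
Filing on 25 December 2021 beat the 19 January 2022 deadline — the action is timely.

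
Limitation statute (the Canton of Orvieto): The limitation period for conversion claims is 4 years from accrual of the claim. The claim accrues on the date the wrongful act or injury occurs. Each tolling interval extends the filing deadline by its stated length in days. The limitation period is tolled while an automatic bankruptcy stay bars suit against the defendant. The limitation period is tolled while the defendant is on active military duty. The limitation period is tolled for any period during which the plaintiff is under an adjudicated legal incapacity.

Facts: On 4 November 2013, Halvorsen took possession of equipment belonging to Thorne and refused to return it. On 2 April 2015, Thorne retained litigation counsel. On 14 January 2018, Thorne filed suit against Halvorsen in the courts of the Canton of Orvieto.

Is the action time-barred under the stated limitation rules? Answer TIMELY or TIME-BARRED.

TIME-BARRED

The limitation period began to run on 4 November 2013.
The untolled deadline — 4 years after 4 November 2013 — is 4 November 2017.
The other events in the timeline have no effect on the limitation period under the stated rules.
The 14 January 2018 filing falls after the 4 November 2017 deadline; the claim is time-barred.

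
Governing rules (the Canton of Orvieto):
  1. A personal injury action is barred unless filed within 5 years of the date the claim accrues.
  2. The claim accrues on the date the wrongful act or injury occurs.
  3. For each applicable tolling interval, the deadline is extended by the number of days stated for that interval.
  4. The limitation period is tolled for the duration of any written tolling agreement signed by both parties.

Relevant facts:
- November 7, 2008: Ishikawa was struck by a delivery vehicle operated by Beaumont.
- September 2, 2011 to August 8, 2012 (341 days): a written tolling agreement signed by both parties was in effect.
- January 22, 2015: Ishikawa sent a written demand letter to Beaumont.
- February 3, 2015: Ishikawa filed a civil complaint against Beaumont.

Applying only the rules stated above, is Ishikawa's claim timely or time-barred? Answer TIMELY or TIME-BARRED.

The claim accrued on November 7, 2008, when the wrongful act occurred.
Adding the 5 years base period to November 7, 2008 gives a deadline of November 7, 2013, before any tolling.
Because the written tolling agreement ran from September 2, 2011 to August 8, 2012, the deadline is extended by 341 days to October 14, 2014.
The other events in the timeline have no effect on the limitation period under the stated rules.
Ishikawa filed on February 3, 2015, after the October 14, 2014 deadline, so the action is time-barred.

TIME-BARRED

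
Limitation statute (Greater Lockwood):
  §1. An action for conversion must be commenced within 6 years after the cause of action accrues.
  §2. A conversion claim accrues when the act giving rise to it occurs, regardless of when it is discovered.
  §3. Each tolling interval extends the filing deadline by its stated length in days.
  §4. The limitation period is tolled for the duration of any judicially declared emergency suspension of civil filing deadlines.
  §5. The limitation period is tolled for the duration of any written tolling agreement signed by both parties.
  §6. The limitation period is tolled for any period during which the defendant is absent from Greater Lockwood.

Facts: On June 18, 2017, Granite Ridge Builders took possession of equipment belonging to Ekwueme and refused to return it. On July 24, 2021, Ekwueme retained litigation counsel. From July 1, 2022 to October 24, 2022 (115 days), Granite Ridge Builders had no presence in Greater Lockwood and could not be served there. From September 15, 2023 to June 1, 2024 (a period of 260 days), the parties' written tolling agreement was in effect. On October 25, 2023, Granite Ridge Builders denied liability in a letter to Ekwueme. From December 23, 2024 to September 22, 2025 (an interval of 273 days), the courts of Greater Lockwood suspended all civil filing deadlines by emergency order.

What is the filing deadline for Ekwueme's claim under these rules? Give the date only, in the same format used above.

June 27, 2024

The claim accrued on June 18, 2017, when the wrongful act occurred.
6 years from June 18, 2017 is June 18, 2023.
The defendant's absence from the jurisdiction from July 1, 2022 to October 24, 2022 tolled the period for 115 days, extending the deadline to October 11, 2023.
The written tolling agreement from September 15, 2023 to June 1, 2024 tolled the period for 260 days, extending the deadline to June 27, 2024.
By the time the emergency suspension of filing deadlines began on December 23, 2024, the limitation period had already expired on June 27, 2024; that interval cannot revive it.
Nothing else in the chronology tolls or restarts the period.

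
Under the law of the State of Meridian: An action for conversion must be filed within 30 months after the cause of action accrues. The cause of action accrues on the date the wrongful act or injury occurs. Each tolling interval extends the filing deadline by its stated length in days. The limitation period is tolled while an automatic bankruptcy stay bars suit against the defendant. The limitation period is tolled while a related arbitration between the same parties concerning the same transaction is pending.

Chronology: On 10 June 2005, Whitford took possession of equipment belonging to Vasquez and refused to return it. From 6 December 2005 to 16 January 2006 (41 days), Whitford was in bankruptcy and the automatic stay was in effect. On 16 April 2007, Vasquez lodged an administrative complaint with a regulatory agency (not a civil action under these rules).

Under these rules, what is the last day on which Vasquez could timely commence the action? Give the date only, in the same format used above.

The cause of action accrued on 10 June 2005, the date of the act.
Adding the 30 months base period to 10 June 2005 gives a deadline of 10 December 2007, before any tolling.
The period was tolled for 41 days by the automatic bankruptcy stay (6 December 2005 to 16 January 2006), pushing the deadline to 20 January 2008.
Nothing else in the chronology tolls or restarts the period.

20 January 2008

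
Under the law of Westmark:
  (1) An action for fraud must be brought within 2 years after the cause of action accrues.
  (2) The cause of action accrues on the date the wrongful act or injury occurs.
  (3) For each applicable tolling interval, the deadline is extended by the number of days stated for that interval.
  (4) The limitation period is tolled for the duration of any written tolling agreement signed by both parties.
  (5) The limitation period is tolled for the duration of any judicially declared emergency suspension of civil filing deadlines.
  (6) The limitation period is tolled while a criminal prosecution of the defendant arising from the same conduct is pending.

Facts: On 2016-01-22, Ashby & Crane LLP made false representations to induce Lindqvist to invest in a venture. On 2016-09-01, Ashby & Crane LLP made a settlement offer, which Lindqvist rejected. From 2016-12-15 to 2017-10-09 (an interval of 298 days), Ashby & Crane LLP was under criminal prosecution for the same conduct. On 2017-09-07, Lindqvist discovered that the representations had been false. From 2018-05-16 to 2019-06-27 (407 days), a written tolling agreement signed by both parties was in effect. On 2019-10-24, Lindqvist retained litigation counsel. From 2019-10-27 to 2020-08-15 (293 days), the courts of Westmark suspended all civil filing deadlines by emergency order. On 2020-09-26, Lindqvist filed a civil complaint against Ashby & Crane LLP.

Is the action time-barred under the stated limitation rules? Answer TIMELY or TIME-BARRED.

Accrual is governed by the date of the act, so the period began to run on 2016-01-22; the later discovery on 2017-09-07 is irrelevant under the stated rule.
2 years from 2016-01-22 is 2018-01-22.
Because the pending criminal prosecution ran from 2016-12-15 to 2017-10-09, the deadline is extended by 298 days to 2018-11-16.
The period was tolled for 407 days by the written tolling agreement (2018-05-16 to 2019-06-27), pushing the deadline to 2019-12-28.
The period was tolled for 293 days by the emergency suspension of filing deadlines (2019-10-27 to 2020-08-15), pushing the deadline to 2020-10-16.
None of the other events listed affects the running of the period under the stated rules.
Filing on 2020-09-26 beat the 2020-10-16 deadline — the action is timely.

TIMELY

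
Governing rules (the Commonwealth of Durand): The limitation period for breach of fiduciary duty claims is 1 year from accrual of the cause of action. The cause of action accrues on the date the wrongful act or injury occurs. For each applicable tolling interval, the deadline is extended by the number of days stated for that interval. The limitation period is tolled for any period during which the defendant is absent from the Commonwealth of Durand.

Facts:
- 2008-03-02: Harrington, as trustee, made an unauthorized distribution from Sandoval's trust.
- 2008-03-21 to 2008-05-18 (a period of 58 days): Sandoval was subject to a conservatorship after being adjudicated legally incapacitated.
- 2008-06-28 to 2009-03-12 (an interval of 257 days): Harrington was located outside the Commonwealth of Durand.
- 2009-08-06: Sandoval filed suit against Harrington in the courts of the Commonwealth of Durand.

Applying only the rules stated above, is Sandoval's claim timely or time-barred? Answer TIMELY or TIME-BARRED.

TIMELY

The claim accrued on 2008-03-02, when the wrongful act occurred.
1 year from 2008-03-02 is 2009-03-02.
Because the defendant's absence from the jurisdiction ran from 2008-06-28 to 2009-03-12, the deadline is extended by 257 days to 2009-11-14.
Although the plaintiff's incapacity ran from 2008-03-21 to 2008-05-18, the stated rules do not make that a tolling event, so it is disregarded.
Sandoval filed on 2009-08-06, before the 2009-11-14 deadline, so the action is timely.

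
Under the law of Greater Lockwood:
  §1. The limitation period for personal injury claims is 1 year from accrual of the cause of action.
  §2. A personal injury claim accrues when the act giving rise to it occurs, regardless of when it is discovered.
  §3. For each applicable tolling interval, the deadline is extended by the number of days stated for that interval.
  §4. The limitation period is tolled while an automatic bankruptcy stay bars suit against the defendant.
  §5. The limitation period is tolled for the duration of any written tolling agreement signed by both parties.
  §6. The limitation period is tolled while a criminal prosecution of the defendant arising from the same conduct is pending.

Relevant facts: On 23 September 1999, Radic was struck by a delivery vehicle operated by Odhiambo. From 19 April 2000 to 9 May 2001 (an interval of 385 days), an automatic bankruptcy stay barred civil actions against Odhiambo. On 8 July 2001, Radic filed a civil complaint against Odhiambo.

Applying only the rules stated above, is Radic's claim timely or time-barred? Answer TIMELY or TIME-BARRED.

The cause of action accrued on 23 September 1999, the date of the act.
1 year from 23 September 1999 is 23 September 2000.
The period was tolled for 385 days by the automatic bankruptcy stay (19 April 2000 to 9 May 2001), pushing the deadline to 13 October 2001.
The 8 July 2001 filing precedes the 13 October 2001 deadline; the claim is timely.

TIMELY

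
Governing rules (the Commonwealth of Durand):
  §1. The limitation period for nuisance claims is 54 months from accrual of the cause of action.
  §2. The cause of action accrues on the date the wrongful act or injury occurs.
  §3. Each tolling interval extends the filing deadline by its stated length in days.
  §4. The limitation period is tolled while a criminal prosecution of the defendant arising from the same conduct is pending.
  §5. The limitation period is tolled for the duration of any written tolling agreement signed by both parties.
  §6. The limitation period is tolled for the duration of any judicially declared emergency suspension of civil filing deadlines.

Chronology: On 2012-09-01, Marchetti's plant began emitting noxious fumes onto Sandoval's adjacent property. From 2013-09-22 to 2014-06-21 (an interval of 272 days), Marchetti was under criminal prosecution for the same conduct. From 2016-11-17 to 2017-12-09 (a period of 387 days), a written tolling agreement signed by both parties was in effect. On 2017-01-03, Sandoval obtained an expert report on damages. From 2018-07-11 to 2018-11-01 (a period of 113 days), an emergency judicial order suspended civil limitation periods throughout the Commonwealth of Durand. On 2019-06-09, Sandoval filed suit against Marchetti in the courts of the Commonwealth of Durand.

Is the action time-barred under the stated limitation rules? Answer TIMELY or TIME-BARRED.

The limitation period began to run on 2012-09-01.
The untolled deadline — 54 months after 2012-09-01 — is 2017-03-01.
The pending criminal prosecution from 2013-09-22 to 2014-06-21 tolled the period for 272 days, extending the deadline to 2017-11-28.
Because the written tolling agreement ran from 2016-11-17 to 2017-12-09, the deadline is extended by 387 days to 2018-12-20.
The emergency suspension of filing deadlines from 2018-07-11 to 2018-11-01 tolled the period for 113 days, extending the deadline to 2019-04-12.
The other events in the timeline have no effect on the limitation period under the stated rules.
Filing on 2019-06-09 missed the 2019-04-12 deadline — the action is time-barred.

TIME-BARRED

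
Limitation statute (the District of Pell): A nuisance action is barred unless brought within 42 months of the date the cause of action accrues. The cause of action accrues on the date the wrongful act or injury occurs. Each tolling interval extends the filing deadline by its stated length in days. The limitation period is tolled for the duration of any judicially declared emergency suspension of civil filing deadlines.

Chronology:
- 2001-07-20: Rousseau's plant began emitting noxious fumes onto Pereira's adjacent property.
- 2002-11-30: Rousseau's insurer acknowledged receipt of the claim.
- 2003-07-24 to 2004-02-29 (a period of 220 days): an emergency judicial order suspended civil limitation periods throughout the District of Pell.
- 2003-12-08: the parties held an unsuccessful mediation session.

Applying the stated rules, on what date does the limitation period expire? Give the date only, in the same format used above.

2005-08-28

The limitation period began to run on 2001-07-20.
42 months from 2001-07-20 is 2005-01-20.
The emergency suspension of filing deadlines from 2003-07-24 to 2004-02-29 tolled the period for 220 days, extending the deadline to 2005-08-28.
None of the other events listed affects the running of the period under the stated rules.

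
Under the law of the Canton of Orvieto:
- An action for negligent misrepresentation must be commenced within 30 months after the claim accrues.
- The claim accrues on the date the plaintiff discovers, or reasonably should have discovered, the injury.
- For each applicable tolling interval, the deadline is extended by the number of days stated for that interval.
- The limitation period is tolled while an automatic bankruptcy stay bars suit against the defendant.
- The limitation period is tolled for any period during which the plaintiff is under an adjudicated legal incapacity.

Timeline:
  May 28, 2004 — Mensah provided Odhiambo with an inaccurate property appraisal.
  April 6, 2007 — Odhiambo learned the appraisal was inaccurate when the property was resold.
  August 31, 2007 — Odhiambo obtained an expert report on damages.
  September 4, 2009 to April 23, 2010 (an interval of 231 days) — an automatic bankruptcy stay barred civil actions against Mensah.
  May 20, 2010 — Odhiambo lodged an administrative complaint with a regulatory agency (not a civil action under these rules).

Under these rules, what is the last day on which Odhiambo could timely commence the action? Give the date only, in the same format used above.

May 25, 2010

Under the discovery rule, the claim accrued on April 6, 2007, when Odhiambo discovered the injury — not on the May 28, 2004 date of the underlying act.
30 months from April 6, 2007 is October 6, 2009.
Because the automatic bankruptcy stay ran from September 4, 2009 to April 23, 2010, the deadline is extended by 231 days to May 25, 2010.
The other events in the timeline have no effect on the limitation period under the stated rules.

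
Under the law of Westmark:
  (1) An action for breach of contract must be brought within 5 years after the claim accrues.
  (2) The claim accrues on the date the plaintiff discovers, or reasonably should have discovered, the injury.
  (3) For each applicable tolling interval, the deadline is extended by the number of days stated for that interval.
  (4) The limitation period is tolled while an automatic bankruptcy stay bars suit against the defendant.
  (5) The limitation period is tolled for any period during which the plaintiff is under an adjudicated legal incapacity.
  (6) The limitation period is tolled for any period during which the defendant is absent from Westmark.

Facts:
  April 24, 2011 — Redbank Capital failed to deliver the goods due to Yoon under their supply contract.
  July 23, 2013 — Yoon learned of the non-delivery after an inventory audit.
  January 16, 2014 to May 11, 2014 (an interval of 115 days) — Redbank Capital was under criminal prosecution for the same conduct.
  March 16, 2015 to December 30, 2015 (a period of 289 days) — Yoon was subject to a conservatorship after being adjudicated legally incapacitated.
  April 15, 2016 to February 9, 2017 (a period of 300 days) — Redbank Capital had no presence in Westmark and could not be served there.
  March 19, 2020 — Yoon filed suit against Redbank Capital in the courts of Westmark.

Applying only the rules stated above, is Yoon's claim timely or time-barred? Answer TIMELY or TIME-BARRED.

TIME-BARRED

Under the discovery rule, the claim accrued on July 23, 2013, when Yoon discovered the injury — not on the April 24, 2011 date of the underlying act.
Adding the 5 years base period to July 23, 2013 gives a deadline of July 23, 2018, before any tolling.
Because the plaintiff's legal incapacity ran from March 16, 2015 to December 30, 2015, the deadline is extended by 289 days to May 8, 2019.
The period was tolled for 300 days by the defendant's absence from the jurisdiction (April 15, 2016 to February 9, 2017), pushing the deadline to March 3, 2020.
Although a criminal prosecution ran from January 16, 2014 to May 11, 2014, the stated rules do not make that a tolling event, so it is disregarded.
The March 19, 2020 filing falls after the March 3, 2020 deadline; the claim is time-barred.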